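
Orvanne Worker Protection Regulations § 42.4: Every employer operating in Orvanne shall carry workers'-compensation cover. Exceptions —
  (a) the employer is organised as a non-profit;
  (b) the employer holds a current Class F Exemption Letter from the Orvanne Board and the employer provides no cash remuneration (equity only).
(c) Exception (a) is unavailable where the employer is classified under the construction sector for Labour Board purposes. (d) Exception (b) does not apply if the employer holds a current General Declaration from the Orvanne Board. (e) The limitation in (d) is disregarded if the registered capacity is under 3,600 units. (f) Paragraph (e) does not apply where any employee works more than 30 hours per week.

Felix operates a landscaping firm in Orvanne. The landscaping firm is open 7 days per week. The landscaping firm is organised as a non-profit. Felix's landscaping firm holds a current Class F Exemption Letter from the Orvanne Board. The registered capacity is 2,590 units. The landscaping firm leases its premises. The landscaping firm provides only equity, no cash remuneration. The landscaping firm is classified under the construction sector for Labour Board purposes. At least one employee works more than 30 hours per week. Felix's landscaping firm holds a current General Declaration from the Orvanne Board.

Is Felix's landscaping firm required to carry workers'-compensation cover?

Exception (a)'s conditions are all satisfied: the employer is a non-profit. But: (c) operates against (a): the landscaping firm is classified under the construction sector. So (a) is unavailable.
Exception (b): a current Class F Exemption Letter is held; remuneration is equity-only — every condition holds. But: (d) operates against (b): a current General Declaration is held. (e) would limit (d) — the registered capacity is 2,590 units, under the 3,600 units limit — but (f) sets (e) aside: (f) operates against (e): at least one employee exceeds 30 hours/week. So (b) is unavailable.
None of the exceptions is available; § 42.4 applies in full.

Yes — Felix's landscaping firm must carry workers'-compensation cover.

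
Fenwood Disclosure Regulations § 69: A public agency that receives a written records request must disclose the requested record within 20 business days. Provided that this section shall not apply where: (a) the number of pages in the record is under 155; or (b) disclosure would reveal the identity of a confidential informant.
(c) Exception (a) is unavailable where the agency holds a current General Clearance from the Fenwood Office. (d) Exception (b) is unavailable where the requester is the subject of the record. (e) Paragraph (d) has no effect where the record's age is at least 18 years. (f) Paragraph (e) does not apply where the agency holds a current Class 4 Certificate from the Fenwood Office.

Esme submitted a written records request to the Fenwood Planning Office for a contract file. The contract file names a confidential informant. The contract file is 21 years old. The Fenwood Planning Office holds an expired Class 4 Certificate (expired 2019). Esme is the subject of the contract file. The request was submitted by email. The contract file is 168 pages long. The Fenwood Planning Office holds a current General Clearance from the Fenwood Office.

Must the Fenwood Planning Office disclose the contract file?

No — exception (b) applies; the Fenwood Planning Office is not required to disclose the contract file.

Exception (a) requires that the number of pages in the record is under 155; but the number of pages in the record is 168, not under 155, so (a) is unavailable.
Exception (b) is satisfied on its face — the contract file names a confidential informant. Under paragraphs (d)–(f): (d) applies (Esme is the subject of the contract file), but yields to (e): (e) operates — the record's age is 21 years, meeting the 18 years threshold. (f), which would lift (e), is not engaged — there is no Class 4 Certificate in force. (b) remains available.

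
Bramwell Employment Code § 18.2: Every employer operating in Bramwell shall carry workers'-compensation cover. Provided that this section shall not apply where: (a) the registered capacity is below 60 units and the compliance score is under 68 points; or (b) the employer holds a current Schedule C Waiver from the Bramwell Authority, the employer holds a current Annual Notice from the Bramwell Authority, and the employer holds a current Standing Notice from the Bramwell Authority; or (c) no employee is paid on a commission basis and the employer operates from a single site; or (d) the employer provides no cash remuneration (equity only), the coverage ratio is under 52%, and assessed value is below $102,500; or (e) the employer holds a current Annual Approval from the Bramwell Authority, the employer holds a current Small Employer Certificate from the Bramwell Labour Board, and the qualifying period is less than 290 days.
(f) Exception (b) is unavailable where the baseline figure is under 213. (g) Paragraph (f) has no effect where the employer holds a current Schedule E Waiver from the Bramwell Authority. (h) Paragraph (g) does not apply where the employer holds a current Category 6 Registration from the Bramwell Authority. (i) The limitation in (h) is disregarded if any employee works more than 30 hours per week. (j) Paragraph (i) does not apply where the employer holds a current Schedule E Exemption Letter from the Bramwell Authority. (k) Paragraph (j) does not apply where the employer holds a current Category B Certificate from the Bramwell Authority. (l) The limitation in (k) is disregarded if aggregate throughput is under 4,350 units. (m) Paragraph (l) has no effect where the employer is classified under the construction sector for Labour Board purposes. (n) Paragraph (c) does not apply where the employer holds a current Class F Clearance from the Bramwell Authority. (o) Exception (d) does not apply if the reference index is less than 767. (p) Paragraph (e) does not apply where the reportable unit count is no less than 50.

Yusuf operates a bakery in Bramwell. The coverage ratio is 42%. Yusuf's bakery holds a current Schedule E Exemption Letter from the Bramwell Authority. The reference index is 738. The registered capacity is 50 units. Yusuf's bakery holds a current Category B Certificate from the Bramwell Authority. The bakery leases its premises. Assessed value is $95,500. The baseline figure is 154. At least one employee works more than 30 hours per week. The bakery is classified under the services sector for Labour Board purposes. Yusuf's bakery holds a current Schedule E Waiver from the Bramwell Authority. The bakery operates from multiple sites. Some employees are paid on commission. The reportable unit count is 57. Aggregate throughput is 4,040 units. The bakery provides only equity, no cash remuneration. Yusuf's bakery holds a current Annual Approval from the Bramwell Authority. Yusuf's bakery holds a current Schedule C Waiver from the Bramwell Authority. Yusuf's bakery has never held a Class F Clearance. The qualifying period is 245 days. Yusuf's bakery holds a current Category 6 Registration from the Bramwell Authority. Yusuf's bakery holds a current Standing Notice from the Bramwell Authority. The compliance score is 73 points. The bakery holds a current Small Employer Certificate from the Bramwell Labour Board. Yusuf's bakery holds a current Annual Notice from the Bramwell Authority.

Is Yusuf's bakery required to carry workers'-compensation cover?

Yes — Yusuf's bakery must carry workers'-compensation cover.

Exception (a) does not apply: the compliance score is 73 points, not under 68 points.
Exception (b) is satisfied on its face — a current Schedule C Waiver is held; a current Annual Notice is held; a current Standing Notice is held. However, paragraphs (f)–(m) must be considered: (f) operates against (b): the baseline figure is 154, under the 213 limit. (g) would limit (f) — a current Schedule E Waiver is held — but (h) sets (g) aside: (h) operates against (g): a current Category 6 Registration is held. (i) would limit (h) — at least one employee exceeds 30 hours/week — but (j) sets (i) aside: (j) operates against (i): a current Schedule E Exemption Letter is held. (k) would limit (j) — a current Category B Certificate is held — but (l) sets (k) aside: (l) is triggered — aggregate throughput is 4,040 units, under the 4,350 units limit. (m), which would lift (l), is not engaged — the bakery is classified under the services sector. Exception (b) does not apply.
Exception (c) does not apply: some employees are paid on commission.
Exception (d)'s conditions are all satisfied: remuneration is equity-only; the coverage ratio is 42%, under the 52% limit; assessed value is $95,500, below the $102,500 limit. However, paragraph (o) must be considered: (o) applies — the reference index is 738, less than the 767 limit. Exception (d) does not apply.
All of (e)'s requirements are met (a current Annual Approval is held; a current Small Employer Certificate is held; the qualifying period is 245 days, less than the 290 days limit). However, paragraph (p) must be considered: (p) operates against (e): the reportable unit count is 57, meeting the 50 threshold. So (e) is unavailable.
None of the exceptions is available; § 18.2 applies in full.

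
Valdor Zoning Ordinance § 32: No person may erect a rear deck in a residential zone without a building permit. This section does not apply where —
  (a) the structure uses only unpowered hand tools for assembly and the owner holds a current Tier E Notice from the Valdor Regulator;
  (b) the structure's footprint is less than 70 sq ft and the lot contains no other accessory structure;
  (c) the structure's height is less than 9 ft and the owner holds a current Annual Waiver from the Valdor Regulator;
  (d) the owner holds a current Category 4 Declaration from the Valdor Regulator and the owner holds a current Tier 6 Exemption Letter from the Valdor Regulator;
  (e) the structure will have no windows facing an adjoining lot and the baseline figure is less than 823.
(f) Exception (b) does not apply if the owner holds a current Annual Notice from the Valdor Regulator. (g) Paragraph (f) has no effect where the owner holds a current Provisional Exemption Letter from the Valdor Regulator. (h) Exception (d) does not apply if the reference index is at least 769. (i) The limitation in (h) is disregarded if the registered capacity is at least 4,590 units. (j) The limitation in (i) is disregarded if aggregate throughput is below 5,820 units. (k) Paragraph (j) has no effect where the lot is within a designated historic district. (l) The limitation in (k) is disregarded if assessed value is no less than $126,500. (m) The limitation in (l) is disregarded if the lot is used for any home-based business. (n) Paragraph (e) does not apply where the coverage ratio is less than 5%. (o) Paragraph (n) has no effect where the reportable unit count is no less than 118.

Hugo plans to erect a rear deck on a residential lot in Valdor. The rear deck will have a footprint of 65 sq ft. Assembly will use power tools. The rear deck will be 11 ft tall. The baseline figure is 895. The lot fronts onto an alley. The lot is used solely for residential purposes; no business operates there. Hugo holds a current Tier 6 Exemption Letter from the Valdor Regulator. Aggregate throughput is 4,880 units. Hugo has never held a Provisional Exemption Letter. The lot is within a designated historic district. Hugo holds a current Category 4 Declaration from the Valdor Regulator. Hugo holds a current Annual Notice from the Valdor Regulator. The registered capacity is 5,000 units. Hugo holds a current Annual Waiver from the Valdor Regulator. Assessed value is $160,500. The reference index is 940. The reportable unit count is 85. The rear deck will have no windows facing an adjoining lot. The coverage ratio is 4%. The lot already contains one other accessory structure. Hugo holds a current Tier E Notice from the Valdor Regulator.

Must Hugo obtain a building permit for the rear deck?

Yes — Hugo must obtain a building permit.

Exception (a) does not apply: assembly uses power tools.
Exception (b) fails — the lot already has another accessory structure.
Exception (c) requires that the structure's height is less than 9 ft; but the structure's height is 11 ft, not less than 9 ft, so (c) is unavailable.
Exception (d)'s conditions are all satisfied: a current Category 4 Declaration is held; a current Tier 6 Exemption Letter is held. Turning to paragraphs (h)–(m): (h) operates — the reference index is 940, meeting the 769 threshold. (i) is engaged (the registered capacity is 5,000 units, meeting the 4,590 units threshold), but is overridden by (j): (j) operates against (i): aggregate throughput is 4,880 units, below the 5,820 units limit. (k) applies (the lot is in a historic district), but is displaced by (l): (l) operates against (k): assessed value is $160,500, meeting the $126,500 threshold. (m) does not operate here (the lot is solely residential), so (l) stands. Exception (d) does not apply.
Exception (e) does not apply: the baseline figure is 895, not less than 823.
Every exception is unavailable, so the rule governs.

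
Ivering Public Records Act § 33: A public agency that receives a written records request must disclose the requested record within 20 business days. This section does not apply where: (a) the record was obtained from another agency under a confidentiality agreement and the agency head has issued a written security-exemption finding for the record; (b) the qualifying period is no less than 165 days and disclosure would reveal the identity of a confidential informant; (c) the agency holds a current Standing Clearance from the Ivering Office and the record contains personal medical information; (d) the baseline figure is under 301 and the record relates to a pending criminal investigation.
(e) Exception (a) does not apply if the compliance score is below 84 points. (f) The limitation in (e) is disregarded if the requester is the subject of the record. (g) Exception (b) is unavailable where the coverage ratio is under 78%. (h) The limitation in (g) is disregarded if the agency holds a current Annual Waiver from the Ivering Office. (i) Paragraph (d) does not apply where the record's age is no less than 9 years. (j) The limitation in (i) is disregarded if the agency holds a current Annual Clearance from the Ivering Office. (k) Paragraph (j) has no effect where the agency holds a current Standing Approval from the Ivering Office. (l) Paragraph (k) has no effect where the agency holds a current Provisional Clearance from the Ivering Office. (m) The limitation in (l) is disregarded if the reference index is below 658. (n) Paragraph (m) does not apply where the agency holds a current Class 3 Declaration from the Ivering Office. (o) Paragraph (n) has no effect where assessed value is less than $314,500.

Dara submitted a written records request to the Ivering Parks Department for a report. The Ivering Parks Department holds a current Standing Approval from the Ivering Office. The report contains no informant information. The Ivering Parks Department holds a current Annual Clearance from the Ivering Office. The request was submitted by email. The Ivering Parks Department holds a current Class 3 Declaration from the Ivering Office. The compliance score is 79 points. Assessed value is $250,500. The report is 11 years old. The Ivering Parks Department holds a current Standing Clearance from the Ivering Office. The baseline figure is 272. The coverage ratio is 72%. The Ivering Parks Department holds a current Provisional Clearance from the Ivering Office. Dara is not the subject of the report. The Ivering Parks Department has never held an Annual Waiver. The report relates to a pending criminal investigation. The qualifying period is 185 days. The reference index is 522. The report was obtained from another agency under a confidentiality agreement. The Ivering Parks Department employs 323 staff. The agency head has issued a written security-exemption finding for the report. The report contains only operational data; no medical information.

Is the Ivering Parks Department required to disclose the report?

Exception (a) is satisfied on its face — the report was obtained under a confidentiality agreement; a written security-exemption finding has been issued. However, paragraphs (e)–(f) must be considered: (e) operates — the compliance score is 79 points, below the 84 points limit. (f) is inapplicable (Dara is not the subject of the report), so (e) stands. (a) is therefore removed.
Exception (b) does not apply: the report contains no informant information.
Exception (c) requires that the record contains personal medical information; but the report contains only operational data, so (c) is unavailable.
Exception (d)'s conditions are all satisfied: the baseline figure is 272, under the 301 limit; the report relates to a pending investigation. However, paragraphs (i)–(o) must be considered: (i) operates against (d): the record's age is 11 years, meeting the 9 years threshold. (j) would limit (i) — a current Annual Clearance is held — but (k) sets (j) aside: (k) applies — a current Standing Approval is held. (l) operates (a current Provisional Clearance is held), but yields to (m): (m) is triggered — the reference index is 522, below the 658 limit. (n) applies (a current Class 3 Declaration is held), but is itself disapplied by (o): (o) applies — assessed value is $250,500, less than the $314,500 limit. Exception (d) does not apply.
No exception displaces § 33.

Yes — the Ivering Parks Department must disclose the report.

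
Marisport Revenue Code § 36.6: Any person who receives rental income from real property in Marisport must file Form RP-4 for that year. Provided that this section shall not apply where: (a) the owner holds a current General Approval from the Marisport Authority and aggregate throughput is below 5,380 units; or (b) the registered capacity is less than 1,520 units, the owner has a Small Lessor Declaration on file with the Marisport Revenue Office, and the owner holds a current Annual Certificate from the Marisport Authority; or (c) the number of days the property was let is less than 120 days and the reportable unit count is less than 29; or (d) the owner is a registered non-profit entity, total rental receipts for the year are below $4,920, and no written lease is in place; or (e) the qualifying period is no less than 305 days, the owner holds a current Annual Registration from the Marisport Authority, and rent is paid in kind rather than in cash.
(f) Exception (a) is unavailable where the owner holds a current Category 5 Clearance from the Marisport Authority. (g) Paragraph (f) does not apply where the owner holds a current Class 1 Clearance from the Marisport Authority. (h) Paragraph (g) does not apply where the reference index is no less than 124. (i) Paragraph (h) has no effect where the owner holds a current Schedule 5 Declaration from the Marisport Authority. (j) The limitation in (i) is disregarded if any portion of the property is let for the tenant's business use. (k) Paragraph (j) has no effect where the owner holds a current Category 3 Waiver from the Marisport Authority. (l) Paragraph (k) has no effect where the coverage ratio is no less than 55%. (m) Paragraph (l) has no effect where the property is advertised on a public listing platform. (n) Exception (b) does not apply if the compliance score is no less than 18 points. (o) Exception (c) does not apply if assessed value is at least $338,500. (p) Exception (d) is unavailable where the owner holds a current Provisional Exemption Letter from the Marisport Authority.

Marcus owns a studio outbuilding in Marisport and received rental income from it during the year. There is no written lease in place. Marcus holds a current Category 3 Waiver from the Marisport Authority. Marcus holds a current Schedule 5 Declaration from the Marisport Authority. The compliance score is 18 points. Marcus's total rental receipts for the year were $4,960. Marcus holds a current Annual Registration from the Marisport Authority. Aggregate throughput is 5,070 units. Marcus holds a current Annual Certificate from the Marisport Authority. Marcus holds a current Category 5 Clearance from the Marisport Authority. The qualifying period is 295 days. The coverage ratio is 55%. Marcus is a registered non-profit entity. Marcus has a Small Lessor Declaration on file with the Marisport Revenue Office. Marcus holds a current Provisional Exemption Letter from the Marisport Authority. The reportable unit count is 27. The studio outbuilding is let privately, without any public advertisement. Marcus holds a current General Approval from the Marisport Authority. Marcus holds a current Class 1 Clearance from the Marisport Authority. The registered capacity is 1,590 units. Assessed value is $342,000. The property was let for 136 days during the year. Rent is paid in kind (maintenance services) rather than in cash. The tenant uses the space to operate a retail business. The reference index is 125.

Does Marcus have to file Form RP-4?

Exception (a)'s conditions are all satisfied: a current General Approval is held; aggregate throughput is 5,070 units, below the 5,380 units limit. But applying paragraphs (f)–(m): (f) applies — a current Category 5 Clearance is held. (g) would limit (f) — a current Class 1 Clearance is held — but (h) sets (g) aside: (h) is engaged — the reference index is 125, meeting the 124 threshold. (i) would limit (h) — a current Schedule 5 Declaration is held — but (j) sets (i) aside: (j) operates against (i): the space is let for business use. (k) would limit (j) — a current Category 3 Waiver is held — but (l) sets (k) aside: (l) operates against (k): the coverage ratio is 55%, meeting the 55% threshold. (m), which would lift (l), is not triggered — the property is let privately without advertisement. Exception (a) does not apply.
Exception (b) requires that the registered capacity is less than 1,520 units; but the registered capacity is 1,590 units, not less than 1,520 units, so (b) is unavailable.
Exception (c) does not apply: the number of days the property was let is 136 days, not less than 120 days.
Exception (d) does not apply: total rental receipts for the year are $4,960, not below $4,920.
Exception (e) requires that the qualifying period is no less than 305 days; but the qualifying period is 295 days, short of 305 days, so (e) is unavailable.
Every exception is unavailable, so the rule governs.

Yes — Marcus must file Form RP-4.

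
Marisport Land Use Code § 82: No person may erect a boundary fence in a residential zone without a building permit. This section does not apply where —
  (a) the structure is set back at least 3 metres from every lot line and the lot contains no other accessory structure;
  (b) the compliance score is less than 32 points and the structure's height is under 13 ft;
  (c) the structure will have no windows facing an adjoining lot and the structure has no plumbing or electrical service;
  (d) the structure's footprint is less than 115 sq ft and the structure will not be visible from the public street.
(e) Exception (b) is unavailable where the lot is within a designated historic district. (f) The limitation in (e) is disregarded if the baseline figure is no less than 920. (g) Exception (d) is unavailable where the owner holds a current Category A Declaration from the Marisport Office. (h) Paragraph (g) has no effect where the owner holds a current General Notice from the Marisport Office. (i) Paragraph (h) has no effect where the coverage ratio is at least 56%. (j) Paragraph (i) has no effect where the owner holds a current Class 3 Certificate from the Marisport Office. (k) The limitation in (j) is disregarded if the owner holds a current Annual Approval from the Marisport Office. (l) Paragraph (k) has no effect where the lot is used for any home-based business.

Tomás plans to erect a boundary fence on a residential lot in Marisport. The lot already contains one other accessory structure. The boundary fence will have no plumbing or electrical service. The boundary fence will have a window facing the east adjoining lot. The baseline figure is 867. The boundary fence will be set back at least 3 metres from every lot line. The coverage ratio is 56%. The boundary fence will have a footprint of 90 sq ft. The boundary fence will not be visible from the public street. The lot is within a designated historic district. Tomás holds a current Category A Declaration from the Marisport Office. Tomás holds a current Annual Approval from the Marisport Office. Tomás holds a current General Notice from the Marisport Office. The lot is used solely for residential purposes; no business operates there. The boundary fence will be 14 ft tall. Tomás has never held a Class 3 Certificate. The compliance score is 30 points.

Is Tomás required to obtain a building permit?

Yes — Tomás must obtain a building permit.

Exception (a) does not apply: the lot already has another accessory structure.
Exception (b) fails — the structure's height is 14 ft, not under 13 ft.
Exception (c) requires that the structure will have no windows facing an adjoining lot; but a window faces an adjoining lot, so (c) is unavailable.
Exception (d) is satisfied on its face — the structure's footprint is 90 sq ft, less than the 115 sq ft limit; the structure will not be visible from the street. But: (g) operates against (d): a current Category A Declaration is held. (h) is engaged (a current General Notice is held), but is set aside by (i): (i) operates against (h): the coverage ratio is 56%, meeting the 56% threshold. (j), which would lift (i), is inapplicable — there is no Class 3 Certificate in force. So (d) is unavailable.
No exception is made out. Tomás falls within the general rule.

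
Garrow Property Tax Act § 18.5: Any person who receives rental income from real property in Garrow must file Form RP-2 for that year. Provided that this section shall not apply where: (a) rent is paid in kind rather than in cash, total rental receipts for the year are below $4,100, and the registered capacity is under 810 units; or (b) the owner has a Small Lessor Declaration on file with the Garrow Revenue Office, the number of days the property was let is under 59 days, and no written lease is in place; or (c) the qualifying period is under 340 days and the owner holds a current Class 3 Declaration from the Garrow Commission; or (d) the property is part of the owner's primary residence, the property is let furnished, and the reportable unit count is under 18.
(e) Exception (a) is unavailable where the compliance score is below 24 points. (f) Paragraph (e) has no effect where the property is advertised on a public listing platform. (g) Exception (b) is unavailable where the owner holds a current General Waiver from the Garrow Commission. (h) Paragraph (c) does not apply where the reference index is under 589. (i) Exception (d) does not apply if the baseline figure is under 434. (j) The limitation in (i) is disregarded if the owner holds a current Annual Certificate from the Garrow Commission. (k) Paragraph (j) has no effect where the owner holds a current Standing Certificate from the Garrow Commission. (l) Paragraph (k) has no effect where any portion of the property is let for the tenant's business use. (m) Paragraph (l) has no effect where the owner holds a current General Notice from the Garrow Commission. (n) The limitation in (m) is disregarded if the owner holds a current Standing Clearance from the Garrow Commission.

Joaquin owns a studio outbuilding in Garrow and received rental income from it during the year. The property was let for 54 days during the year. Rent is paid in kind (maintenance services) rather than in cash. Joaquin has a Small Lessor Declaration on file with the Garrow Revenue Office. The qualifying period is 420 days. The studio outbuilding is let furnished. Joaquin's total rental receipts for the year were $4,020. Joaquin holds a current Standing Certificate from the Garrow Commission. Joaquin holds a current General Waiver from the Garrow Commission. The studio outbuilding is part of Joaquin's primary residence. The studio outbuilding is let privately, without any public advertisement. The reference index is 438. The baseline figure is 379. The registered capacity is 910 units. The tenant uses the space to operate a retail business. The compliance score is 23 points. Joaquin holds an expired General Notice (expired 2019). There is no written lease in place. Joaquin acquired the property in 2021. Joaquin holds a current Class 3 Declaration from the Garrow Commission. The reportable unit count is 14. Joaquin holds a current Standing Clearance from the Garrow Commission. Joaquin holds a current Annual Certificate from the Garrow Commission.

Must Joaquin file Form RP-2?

Exception (a) requires that the registered capacity is under 810 units; but the registered capacity is 910 units, not under 810 units, so (a) is unavailable.
Exception (b) is satisfied on its face — a Small Lessor Declaration is on file; the number of days the property was let is 54 days, under the 59 days limit; there is no written lease. But: (g) operates against (b): a current General Waiver is held. Exception (b) does not apply.
Exception (c) requires that the qualifying period is under 340 days; but the qualifying period is 420 days, not under 340 days, so (c) is unavailable.
Exception (d) is satisfied on its face — the studio outbuilding is part of the primary residence; the property is let furnished; the reportable unit count is 14, under the 18 limit. Applying paragraphs (i)–(n): (i) would limit (d) — the baseline figure is 379, under the 434 limit — but (j) sets (i) aside: (j) operates against (i): a current Annual Certificate is held. (k) would limit (j) — a current Standing Certificate is held — but (l) sets (k) aside: (l) operates against (k): the space is let for business use. (m), which would lift (l), is not engaged — no current General Notice is held. So (d) applies.

No — exception (d) applies; Joaquin is not required to file Form RP-2.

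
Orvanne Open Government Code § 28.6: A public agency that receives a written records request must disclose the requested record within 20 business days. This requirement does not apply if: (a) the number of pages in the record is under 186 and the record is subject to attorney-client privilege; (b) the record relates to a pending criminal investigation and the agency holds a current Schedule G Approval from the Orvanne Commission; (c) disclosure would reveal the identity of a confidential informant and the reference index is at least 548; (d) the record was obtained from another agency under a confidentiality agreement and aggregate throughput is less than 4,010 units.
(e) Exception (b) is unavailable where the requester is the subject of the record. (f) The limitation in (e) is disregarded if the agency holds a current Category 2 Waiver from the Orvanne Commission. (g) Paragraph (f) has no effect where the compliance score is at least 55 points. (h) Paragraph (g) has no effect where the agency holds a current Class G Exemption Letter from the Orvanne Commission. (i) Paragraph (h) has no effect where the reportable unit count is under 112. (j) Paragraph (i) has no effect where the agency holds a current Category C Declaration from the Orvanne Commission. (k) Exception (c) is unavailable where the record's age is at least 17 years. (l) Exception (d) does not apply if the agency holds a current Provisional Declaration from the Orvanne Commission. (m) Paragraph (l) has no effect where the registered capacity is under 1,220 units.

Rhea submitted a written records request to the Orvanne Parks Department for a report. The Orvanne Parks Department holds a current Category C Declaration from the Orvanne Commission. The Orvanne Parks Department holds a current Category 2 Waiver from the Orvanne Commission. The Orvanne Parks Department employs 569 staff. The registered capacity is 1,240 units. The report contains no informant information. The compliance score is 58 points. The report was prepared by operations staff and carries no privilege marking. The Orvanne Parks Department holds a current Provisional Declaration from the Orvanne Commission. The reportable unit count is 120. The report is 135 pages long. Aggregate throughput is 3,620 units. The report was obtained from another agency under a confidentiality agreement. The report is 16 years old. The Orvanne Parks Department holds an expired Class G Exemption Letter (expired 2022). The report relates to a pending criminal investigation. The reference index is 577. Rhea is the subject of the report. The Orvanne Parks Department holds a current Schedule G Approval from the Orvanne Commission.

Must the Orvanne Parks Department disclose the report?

Yes — the Orvanne Parks Department must disclose the report.

Exception (a) does not apply: the report carries no privilege marking.
Exception (b) is satisfied on its face — the report relates to a pending investigation; a current Schedule G Approval is held. But: (e) operates against (b): Rhea is the subject of the report. (f) is engaged (a current Category 2 Waiver is held), but is itself disapplied by (g): (g) operates against (f): the compliance score is 58 points, meeting the 55 points threshold. (h), which would lift (g), does not operate here — the Class G Exemption Letter is not current. So (b) is unavailable.
Exception (c) fails — the report contains no informant information.
All of (d)'s requirements are met (the report was obtained under a confidentiality agreement; aggregate throughput is 3,620 units, less than the 4,010 units limit). However, paragraphs (l)–(m) must be considered: (l) operates against (d): a current Provisional Declaration is held. (m) is not engaged (the registered capacity is 1,240 units, not under 1,220 units), so (l) stands. Exception (d) does not apply.
No exception is made out. the Orvanne Parks Department falls within the general rule.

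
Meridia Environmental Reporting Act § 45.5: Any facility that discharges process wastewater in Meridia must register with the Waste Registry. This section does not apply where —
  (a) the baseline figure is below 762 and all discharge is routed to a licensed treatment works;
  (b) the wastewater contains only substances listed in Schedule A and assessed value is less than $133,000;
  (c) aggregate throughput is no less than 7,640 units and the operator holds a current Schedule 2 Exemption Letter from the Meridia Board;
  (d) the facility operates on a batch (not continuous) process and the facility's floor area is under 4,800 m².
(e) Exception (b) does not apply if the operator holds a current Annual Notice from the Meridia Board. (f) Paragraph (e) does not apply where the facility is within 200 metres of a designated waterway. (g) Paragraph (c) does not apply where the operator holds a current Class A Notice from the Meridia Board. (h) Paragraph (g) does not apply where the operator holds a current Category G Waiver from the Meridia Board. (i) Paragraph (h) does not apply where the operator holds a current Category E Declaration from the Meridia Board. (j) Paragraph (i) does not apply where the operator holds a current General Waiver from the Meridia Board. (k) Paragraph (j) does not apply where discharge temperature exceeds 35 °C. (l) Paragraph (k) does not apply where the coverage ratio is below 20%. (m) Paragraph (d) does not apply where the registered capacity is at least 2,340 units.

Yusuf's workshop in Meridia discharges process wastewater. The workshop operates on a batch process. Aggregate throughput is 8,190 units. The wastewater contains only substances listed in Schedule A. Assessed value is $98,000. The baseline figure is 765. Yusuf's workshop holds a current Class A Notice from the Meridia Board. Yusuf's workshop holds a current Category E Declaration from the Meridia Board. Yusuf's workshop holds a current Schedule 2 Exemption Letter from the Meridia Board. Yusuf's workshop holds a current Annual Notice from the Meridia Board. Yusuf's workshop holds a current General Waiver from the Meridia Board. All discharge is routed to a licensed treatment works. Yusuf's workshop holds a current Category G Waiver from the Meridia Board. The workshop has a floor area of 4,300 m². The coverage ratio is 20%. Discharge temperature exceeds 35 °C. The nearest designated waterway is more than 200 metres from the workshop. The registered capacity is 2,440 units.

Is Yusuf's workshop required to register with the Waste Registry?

Yes — Yusuf's workshop must register with the Waste Registry.

Exception (a) does not apply: the baseline figure is 765, not below 762.
Exception (b) is satisfied on its face — the wastewater is Schedule-A-only; assessed value is $98,000, less than the $133,000 limit. But applying paragraphs (e)–(f): (e) operates against (b): a current Annual Notice is held. (f) does not operate here (the workshop is more than 200 m from any designated waterway), so (e) stands. (b) is therefore removed.
Exception (c) is satisfied on its face — aggregate throughput is 8,190 units, meeting the 7,640 units threshold; a current Schedule 2 Exemption Letter is held. Turning to paragraphs (g)–(l): (g) operates against (c): a current Class A Notice is held. (h) applies (a current Category G Waiver is held), but yields to (i): (i) operates against (h): a current Category E Declaration is held. (j) is engaged (a current General Waiver is held), but yields to (k): (k) operates — discharge temperature exceeds 35 °C. (l) is inapplicable (the coverage ratio is 20%, not below 20%), so (k) stands. So (c) is unavailable.
Exception (d): the facility operates on a batch process; the facility's floor area is 4,300 m², under the 4,800 m² limit — every condition holds. But applying paragraph (m): (m) applies — the registered capacity is 2,440 units, meeting the 2,340 units threshold. Exception (d) does not apply.
Every exception is unavailable, so the rule governs.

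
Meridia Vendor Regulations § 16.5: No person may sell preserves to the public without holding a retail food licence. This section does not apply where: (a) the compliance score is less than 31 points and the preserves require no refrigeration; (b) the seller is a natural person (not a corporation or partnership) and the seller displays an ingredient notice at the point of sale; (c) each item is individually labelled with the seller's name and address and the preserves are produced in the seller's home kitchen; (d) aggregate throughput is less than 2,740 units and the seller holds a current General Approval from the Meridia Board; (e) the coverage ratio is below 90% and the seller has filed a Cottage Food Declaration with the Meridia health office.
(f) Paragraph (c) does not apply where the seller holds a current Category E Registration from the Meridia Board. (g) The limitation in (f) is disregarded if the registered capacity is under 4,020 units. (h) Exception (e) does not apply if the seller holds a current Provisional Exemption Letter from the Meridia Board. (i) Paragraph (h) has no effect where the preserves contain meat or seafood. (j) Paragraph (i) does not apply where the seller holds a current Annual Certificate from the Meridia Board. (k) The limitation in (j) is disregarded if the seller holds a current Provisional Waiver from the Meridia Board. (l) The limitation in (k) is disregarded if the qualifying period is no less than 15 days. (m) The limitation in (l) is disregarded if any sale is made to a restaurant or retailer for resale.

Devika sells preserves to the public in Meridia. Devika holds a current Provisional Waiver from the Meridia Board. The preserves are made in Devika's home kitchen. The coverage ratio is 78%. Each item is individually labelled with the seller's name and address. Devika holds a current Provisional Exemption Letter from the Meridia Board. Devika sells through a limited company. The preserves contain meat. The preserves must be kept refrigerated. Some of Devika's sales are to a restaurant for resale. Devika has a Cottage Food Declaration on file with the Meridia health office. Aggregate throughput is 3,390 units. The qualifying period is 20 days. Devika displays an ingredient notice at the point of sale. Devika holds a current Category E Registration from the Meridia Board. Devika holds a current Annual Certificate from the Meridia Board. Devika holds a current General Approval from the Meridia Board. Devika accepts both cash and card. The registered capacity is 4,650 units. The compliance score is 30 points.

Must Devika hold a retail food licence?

Exception (a) requires that the preserves require no refrigeration; but the preserves require refrigeration, so (a) is unavailable.
Exception (b) requires that the seller is a natural person (not a corporation or partnership); but the seller operates through a limited company, so (b) is unavailable.
All of (c)'s requirements are met (items are individually labelled; the preserves are home-kitchen produced). But: (f) is engaged — a current Category E Registration is held. (g) is inapplicable (the registered capacity is 4,650 units, not under 4,020 units), so (f) stands. Exception (c) does not apply.
Exception (d) requires that aggregate throughput is less than 2,740 units; but aggregate throughput is 3,390 units, not less than 2,740 units, so (d) is unavailable.
Exception (e) is satisfied on its face — the coverage ratio is 78%, below the 90% limit; a Cottage Food Declaration is on file. Applying paragraphs (h)–(m): (h) would limit (e) — a current Provisional Exemption Letter is held — but (i) sets (h) aside: (i) operates against (h): the preserves contain meat. (j) is engaged (a current Annual Certificate is held), but is itself disapplied by (k): (k) operates against (j): a current Provisional Waiver is held. (l) is engaged (the qualifying period is 20 days, meeting the 15 days threshold), but is itself disapplied by (m): (m) operates — some sales are to a restaurant for resale. Exception (e) stands.

No — exception (e) applies; Devika is not required to hold a retail food licence.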